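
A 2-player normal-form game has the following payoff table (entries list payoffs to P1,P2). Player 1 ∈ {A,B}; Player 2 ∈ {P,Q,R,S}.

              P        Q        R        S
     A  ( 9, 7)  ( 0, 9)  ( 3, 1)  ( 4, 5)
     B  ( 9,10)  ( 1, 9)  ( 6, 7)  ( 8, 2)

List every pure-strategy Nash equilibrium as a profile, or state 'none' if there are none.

Nash profiles: (B,P)

(A,P): not NE [P2→Q gives 9>7]
(A,Q): not NE [P1→B gives 1>0]
(A,R): not NE [P1→B gives 6>3; P2→Q gives 9>1]
(A,S): not NE [P1→B gives 8>4; P2→Q gives 9>5]
(B,P): NE
(B,Q): not NE [P2→P gives 10>9]
(B,R): not NE [P2→P gives 10>7]
(B,S): not NE [P2→P gives 10>2]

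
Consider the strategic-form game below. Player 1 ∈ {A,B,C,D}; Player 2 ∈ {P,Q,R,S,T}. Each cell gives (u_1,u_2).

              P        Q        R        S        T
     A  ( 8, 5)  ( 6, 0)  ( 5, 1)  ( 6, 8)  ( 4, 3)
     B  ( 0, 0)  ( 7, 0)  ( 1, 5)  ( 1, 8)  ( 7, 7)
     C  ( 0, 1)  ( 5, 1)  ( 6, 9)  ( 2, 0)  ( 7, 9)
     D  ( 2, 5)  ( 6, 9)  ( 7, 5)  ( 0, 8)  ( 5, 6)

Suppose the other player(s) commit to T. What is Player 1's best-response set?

argmax u_1 = {B,C}

u_1(A vs T) = 4
u_1(B vs T) = 7
u_1(C vs T) = 7
u_1(D vs T) = 5
max payoff 7 at {B,C}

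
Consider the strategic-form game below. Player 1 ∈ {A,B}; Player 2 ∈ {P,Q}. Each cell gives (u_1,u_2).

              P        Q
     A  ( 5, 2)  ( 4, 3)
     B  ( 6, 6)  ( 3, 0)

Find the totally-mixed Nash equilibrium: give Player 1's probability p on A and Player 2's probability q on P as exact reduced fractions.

P1 indiff ⇒ q·5+(1-q)·4 = q·6+(1-q)·3 ⇒ q(-1) = (1-q)(-1) ⇒ q = 1/2
P2 indiff ⇒ p·2+(1-p)·6 = p·3+(1-p)·0 ⇒ p(-1) = (1-p)(-6) ⇒ p = 6/7

P1 mixes 6/7 on A; P2 mixes 1/2 on P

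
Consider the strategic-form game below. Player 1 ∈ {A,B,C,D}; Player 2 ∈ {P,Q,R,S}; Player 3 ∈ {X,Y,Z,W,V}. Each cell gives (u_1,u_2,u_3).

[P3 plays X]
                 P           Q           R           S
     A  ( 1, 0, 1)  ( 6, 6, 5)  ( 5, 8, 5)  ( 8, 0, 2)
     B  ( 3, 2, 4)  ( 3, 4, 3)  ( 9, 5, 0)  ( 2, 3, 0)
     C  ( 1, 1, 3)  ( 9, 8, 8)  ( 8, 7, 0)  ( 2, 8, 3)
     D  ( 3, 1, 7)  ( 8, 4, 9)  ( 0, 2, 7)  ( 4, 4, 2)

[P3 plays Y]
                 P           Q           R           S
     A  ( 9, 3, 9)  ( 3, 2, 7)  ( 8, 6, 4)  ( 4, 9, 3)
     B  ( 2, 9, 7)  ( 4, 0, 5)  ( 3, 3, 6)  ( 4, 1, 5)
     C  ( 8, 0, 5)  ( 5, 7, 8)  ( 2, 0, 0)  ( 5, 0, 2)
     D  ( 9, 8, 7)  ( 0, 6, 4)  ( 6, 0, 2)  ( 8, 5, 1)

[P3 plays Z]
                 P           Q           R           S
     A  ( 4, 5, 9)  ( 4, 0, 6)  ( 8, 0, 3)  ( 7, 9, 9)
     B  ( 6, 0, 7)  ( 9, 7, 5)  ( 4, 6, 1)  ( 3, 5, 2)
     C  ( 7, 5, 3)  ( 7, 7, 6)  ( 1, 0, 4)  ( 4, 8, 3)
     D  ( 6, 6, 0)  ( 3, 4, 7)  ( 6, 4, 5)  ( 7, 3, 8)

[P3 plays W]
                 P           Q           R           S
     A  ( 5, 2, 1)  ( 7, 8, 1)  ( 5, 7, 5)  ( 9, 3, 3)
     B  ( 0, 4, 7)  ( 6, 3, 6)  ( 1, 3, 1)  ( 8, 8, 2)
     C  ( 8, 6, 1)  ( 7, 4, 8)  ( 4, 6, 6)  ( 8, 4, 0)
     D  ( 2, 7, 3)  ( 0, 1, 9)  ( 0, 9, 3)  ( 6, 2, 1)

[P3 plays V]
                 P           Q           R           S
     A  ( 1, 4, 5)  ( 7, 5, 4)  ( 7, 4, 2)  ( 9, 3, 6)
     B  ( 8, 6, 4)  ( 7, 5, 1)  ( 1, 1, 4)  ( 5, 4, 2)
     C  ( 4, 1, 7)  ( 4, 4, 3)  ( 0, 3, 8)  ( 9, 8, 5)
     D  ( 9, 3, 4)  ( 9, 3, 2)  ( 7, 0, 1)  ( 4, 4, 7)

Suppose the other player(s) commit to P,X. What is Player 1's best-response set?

argmax u_1 = {B,D}

u_1(A vs P,X) = 1
u_1(B vs P,X) = 3
u_1(C vs P,X) = 1
u_1(D vs P,X) = 3
max payoff 3 at {B,D}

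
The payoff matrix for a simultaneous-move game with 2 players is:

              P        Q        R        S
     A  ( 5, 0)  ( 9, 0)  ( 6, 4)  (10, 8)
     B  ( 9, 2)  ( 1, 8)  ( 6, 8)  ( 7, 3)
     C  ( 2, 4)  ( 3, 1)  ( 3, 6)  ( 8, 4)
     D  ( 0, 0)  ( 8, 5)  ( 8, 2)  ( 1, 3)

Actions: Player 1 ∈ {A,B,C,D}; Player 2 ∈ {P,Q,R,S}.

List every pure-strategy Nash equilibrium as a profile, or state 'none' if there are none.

NE set: (A,S)

(A,P): not NE [P1→B gives 9>5; P2→S gives 8>0]
(A,Q): not NE [P2→S gives 8>0]
(A,R): not NE [P1→D gives 8>6; P2→S gives 8>4]
(A,S): NE
(B,P): not NE [P2→R gives 8>2]
(B,Q): not NE [P1→A gives 9>1]
(B,R): not NE [P1→D gives 8>6]
(B,S): not NE [P1→A gives 10>7; P2→R gives 8>3]
(C,P): not NE [P1→B gives 9>2; P2→R gives 6>4]
(C,Q): not NE [P1→A gives 9>3; P2→R gives 6>1]
(C,R): not NE [P1→D gives 8>3]
(C,S): not NE [P1→A gives 10>8; P2→R gives 6>4]
(D,P): not NE [P1→B gives 9>0; P2→Q gives 5>0]
(D,Q): not NE [P1→A gives 9>8]
(D,R): not NE [P2→Q gives 5>2]
(D,S): not NE [P1→A gives 10>1; P2→Q gives 5>3]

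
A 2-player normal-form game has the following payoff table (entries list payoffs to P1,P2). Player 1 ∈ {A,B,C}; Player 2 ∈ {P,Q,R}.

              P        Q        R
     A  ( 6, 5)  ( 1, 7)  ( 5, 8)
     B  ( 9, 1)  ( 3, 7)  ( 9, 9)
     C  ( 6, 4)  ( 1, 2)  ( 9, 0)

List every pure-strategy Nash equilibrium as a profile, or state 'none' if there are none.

(A,P): not NE [P1→B gives 9>6; P2→R gives 8>5]
(A,Q): not NE [P1→B gives 3>1; P2→R gives 8>7]
(A,R): not NE [P1→C gives 9>5]
(B,P): not NE [P2→R gives 9>1]
(B,Q): not NE [P2→R gives 9>7]
(B,R): NE
(C,P): not NE [P1→B gives 9>6]
(C,Q): not NE [P1→B gives 3>1; P2→P gives 4>2]
(C,R): not NE [P2→P gives 4>0]

Nash profiles: (B,R)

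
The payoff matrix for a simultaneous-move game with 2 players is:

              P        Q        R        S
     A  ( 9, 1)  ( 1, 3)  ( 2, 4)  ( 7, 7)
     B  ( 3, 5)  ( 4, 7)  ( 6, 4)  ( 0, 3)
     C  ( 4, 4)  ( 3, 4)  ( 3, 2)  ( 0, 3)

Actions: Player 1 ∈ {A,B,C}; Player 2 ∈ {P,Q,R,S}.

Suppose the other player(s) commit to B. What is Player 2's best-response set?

P2 best: {Q}

u_2(P vs B) = 5
u_2(Q vs B) = 7
u_2(R vs B) = 4
u_2(S vs B) = 3
max payoff 7 at {Q}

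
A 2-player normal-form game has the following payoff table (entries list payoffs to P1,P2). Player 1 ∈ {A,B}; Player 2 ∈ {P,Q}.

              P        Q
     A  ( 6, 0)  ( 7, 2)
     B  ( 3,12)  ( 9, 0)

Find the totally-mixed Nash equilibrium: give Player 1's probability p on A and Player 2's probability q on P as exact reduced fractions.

P1 indiff ⇒ q·6+(1-q)·7 = q·3+(1-q)·9 ⇒ q(3) = (1-q)(2) ⇒ q = 2/5
P2 indiff ⇒ p·0+(1-p)·12 = p·2+(1-p)·0 ⇒ p(-2) = (1-p)(-12) ⇒ p = 6/7

p=6/7, q=2/5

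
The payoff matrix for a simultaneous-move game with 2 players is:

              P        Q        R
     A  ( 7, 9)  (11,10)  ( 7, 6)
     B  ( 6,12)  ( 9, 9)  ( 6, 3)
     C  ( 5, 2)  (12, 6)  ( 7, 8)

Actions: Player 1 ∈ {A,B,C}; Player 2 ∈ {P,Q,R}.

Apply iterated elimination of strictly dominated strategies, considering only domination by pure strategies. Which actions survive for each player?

P1 drop B (A beats it: P:7>6 Q:11>9 R:7>6)
P2 drop P (Q beats it: A:10>9 C:6>2)
P1→{A,C} P2→{Q,R}

Remaining: P1:{A,C} P2:{Q,R}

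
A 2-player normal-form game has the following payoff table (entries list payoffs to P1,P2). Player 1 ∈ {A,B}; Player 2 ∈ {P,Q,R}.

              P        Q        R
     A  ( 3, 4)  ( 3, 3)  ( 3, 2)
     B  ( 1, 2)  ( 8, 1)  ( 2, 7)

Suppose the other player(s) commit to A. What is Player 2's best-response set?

u_2(P vs A) = 4
u_2(Q vs A) = 3
u_2(R vs A) = 2
max payoff 4 at {P}

argmax u_2 = {P}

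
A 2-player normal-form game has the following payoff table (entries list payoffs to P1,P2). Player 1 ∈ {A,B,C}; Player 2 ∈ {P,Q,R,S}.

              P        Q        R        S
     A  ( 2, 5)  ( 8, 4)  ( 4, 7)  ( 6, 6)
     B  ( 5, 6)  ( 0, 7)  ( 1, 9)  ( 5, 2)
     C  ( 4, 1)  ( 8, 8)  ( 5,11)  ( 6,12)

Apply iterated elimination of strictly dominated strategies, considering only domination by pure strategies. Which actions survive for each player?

P2 drop P (R beats it: A:7>5 B:9>6 C:11>1)
P1 drop B (A beats it: Q:8>0 R:4>1 S:6>5)
P2 drop Q (R beats it: A:7>4 C:11>8)
P1→{A,C} P2→{R,S}

IESDS → P1:{A,C} P2:{R,S}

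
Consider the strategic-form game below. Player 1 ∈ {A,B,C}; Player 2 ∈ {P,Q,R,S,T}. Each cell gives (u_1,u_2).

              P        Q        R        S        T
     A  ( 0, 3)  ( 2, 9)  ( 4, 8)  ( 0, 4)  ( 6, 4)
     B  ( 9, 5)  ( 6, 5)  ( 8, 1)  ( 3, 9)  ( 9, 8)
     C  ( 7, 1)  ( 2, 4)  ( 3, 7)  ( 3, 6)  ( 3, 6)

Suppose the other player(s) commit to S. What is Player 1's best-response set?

u_1(A vs S) = 0
u_1(B vs S) = 3
u_1(C vs S) = 3
max payoff 3 at {B,C}

P1 best: {B,C}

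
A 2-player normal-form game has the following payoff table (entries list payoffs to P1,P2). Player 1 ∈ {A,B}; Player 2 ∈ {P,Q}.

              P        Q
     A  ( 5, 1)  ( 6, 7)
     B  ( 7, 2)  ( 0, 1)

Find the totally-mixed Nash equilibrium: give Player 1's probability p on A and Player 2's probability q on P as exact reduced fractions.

P1 indiff ⇒ q·5+(1-q)·6 = q·7+(1-q)·0 ⇒ q(-2) = (1-q)(-6) ⇒ q = 3/4
P2 indiff ⇒ p·1+(1-p)·2 = p·7+(1-p)·1 ⇒ p(-6) = (1-p)(-1) ⇒ p = 1/7

P1 mixes 1/7 on A; P2 mixes 3/4 on P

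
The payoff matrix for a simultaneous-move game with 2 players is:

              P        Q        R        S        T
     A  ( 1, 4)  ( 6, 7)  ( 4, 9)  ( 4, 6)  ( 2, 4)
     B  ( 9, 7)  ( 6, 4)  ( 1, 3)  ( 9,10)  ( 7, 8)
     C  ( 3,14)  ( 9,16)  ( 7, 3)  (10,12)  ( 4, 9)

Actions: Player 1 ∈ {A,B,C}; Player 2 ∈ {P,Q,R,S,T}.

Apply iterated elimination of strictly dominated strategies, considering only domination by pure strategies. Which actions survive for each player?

Survivors P1:{B,C} P2:{P,Q,S}

P1 drop A (C beats it: P:3>1 Q:9>6 R:7>4 S:10>4 T:4>2)
P2 drop R (P beats it: B:7>3 C:14>3)
P2 drop T (S beats it: B:10>8 C:12>9)
P1→{B,C} P2→{P,Q,S}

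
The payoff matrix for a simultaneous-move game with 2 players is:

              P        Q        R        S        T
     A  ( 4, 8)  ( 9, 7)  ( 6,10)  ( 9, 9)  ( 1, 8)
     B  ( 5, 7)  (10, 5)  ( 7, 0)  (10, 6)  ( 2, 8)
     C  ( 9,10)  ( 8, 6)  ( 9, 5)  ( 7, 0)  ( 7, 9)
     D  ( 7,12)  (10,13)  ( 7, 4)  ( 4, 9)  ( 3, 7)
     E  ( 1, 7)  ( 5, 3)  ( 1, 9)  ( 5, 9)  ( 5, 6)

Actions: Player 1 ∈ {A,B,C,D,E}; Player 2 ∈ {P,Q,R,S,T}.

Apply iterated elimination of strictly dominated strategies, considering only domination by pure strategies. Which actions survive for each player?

P1 drop A (B beats it: P:5>4 Q:10>9 R:7>6 S:10>9 T:2>1)
P1 drop E (C beats it: P:9>1 Q:8>5 R:9>1 S:7>5 T:7>5)
P2 drop R (P beats it: B:7>0 C:10>5 D:12>4)
P2 drop S (P beats it: B:7>6 C:10>0 D:12>9)
P1→{B,C,D} P2→{P,Q,T}

Remaining: P1:{B,C,D} P2:{P,Q,T}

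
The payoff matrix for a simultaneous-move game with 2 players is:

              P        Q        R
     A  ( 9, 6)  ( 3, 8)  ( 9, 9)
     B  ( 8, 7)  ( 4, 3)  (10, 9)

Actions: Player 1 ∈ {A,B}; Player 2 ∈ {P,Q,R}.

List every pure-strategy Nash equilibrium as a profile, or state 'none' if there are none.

(A,P): not NE [P2→R gives 9>6]
(A,Q): not NE [P1→B gives 4>3; P2→R gives 9>8]
(A,R): not NE [P1→B gives 10>9]
(B,P): not NE [P1→A gives 9>8; P2→R gives 9>7]
(B,Q): not NE [P2→R gives 9>3]
(B,R): NE

NE set: (B,R)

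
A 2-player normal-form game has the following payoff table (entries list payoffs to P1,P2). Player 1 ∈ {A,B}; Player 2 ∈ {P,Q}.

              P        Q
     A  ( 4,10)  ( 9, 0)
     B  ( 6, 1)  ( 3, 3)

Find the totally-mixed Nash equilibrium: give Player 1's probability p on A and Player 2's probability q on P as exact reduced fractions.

P1 indiff ⇒ q·4+(1-q)·9 = q·6+(1-q)·3 ⇒ q(-2) = (1-q)(-6) ⇒ q = 3/4
P2 indiff ⇒ p·10+(1-p)·1 = p·0+(1-p)·3 ⇒ p(10) = (1-p)(2) ⇒ p = 1/6

p=1/6, q=3/4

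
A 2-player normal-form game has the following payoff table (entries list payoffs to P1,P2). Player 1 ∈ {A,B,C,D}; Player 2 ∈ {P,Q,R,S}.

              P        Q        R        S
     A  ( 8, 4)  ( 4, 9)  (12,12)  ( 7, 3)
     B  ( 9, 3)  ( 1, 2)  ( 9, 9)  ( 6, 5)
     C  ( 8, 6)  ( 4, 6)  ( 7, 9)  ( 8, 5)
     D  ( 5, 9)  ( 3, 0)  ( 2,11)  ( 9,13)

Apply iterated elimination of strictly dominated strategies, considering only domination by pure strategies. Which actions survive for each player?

P2 drop P (R beats it: A:12>4 B:9>3 C:9>6 D:11>9)
P1 drop B (A beats it: Q:4>1 R:12>9 S:7>6)
P2 drop Q (R beats it: A:12>9 C:9>6 D:11>0)
P1→{A,C,D} P2→{R,S}

IESDS → P1:{A,C,D} P2:{R,S}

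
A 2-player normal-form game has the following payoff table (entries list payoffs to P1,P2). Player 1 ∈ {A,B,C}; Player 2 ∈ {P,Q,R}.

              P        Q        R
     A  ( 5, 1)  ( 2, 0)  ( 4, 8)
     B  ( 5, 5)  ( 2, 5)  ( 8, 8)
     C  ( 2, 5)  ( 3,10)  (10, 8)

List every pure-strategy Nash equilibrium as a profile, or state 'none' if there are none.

(A,P): not NE [P2→R gives 8>1]
(A,Q): not NE [P1→C gives 3>2; P2→R gives 8>0]
(A,R): not NE [P1→C gives 10>4]
(B,P): not NE [P2→R gives 8>5]
(B,Q): not NE [P1→C gives 3>2; P2→R gives 8>5]
(B,R): not NE [P1→C gives 10>8]
(C,P): not NE [P1→B gives 5>2; P2→Q gives 10>5]
(C,Q): NE
(C,R): not NE [P2→Q gives 10>8]

PSNE = {(C,Q)}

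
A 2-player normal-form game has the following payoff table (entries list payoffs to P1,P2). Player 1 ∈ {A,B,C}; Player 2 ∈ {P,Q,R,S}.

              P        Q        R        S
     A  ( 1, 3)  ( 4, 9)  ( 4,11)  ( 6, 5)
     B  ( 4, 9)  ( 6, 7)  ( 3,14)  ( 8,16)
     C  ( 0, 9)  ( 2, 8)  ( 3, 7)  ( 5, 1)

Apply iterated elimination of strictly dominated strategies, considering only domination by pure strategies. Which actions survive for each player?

P1 drop C (A beats it: P:1>0 Q:4>2 R:4>3 S:6>5)
P2 drop P (R beats it: A:11>3 B:14>9)
P2 drop Q (R beats it: A:11>9 B:14>7)
P1→{A,B} P2→{R,S}

Remaining: P1:{A,B} P2:{R,S}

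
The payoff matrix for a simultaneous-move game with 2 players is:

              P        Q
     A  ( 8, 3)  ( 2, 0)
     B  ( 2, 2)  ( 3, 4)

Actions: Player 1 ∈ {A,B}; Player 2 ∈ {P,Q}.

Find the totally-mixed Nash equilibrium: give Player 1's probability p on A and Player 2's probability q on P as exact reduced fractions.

P1 indiff ⇒ q·8+(1-q)·2 = q·2+(1-q)·3 ⇒ q(6) = (1-q)(1) ⇒ q = 1/7
P2 indiff ⇒ p·3+(1-p)·2 = p·0+(1-p)·4 ⇒ p(3) = (1-p)(2) ⇒ p = 2/5

P1 mixes 2/5 on A; P2 mixes 1/7 on P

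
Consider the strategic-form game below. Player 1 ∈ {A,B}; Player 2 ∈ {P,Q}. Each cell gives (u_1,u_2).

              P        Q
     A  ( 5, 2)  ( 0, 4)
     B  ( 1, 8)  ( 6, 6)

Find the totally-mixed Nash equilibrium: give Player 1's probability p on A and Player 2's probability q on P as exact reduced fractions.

P1 indiff ⇒ q·5+(1-q)·0 = q·1+(1-q)·6 ⇒ q(4) = (1-q)(6) ⇒ q = 3/5
P2 indiff ⇒ p·2+(1-p)·8 = p·4+(1-p)·6 ⇒ p(-2) = (1-p)(-2) ⇒ p = 1/2

P1 mixes 1/2 on A; P2 mixes 3/5 on P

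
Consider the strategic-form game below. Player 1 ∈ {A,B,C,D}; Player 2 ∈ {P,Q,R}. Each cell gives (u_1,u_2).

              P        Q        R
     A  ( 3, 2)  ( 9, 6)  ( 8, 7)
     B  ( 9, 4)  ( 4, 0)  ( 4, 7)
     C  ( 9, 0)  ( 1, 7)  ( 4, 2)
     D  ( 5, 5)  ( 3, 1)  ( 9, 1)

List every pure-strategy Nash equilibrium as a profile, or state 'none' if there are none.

Equilibria: none

(A,P): not NE [P1→C gives 9>3; P2→R gives 7>2]
(A,Q): not NE [P2→R gives 7>6]
(A,R): not NE [P1→D gives 9>8]
(B,P): not NE [P2→R gives 7>4]
(B,Q): not NE [P1→A gives 9>4; P2→R gives 7>0]
(B,R): not NE [P1→D gives 9>4]
(C,P): not NE [P2→Q gives 7>0]
(C,Q): not NE [P1→A gives 9>1]
(C,R): not NE [P1→D gives 9>4; P2→Q gives 7>2]
(D,P): not NE [P1→C gives 9>5]
(D,Q): not NE [P1→A gives 9>3; P2→P gives 5>1]
(D,R): not NE [P2→P gives 5>1]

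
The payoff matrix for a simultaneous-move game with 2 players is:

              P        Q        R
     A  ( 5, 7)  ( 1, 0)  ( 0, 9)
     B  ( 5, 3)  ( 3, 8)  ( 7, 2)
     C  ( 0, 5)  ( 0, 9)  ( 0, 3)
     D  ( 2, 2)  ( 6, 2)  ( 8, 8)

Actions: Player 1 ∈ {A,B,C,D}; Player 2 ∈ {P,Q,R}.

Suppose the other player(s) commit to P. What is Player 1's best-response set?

u_1(A vs P) = 5
u_1(B vs P) = 5
u_1(C vs P) = 0
u_1(D vs P) = 2
max payoff 5 at {A,B}

P1 best: {A,B}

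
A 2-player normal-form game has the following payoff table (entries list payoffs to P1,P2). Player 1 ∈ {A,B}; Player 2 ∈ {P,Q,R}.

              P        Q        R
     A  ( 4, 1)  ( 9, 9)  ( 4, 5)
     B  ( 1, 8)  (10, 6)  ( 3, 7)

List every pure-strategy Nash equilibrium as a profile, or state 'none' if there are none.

No pure NE.

(A,P): not NE [P2→Q gives 9>1]
(A,Q): not NE [P1→B gives 10>9]
(A,R): not NE [P2→Q gives 9>5]
(B,P): not NE [P1→A gives 4>1]
(B,Q): not NE [P2→P gives 8>6]
(B,R): not NE [P1→A gives 4>3; P2→P gives 8>7]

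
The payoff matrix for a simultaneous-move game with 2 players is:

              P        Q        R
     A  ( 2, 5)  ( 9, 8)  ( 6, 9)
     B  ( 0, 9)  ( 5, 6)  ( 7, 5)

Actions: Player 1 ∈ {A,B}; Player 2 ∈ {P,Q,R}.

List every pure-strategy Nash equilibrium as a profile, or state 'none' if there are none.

No pure NE.

(A,P): not NE [P2→R gives 9>5]
(A,Q): not NE [P2→R gives 9>8]
(A,R): not NE [P1→B gives 7>6]
(B,P): not NE [P1→A gives 2>0]
(B,Q): not NE [P1→A gives 9>5; P2→P gives 9>6]
(B,R): not NE [P2→P gives 9>5]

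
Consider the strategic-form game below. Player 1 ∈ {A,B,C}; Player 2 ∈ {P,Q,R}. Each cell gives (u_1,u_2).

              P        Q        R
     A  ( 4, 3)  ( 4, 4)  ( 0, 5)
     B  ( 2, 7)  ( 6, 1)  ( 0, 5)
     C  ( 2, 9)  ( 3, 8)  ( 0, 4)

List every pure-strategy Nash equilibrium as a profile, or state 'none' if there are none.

(A,P): not NE [P2→R gives 5>3]
(A,Q): not NE [P1→B gives 6>4; P2→R gives 5>4]
(A,R): NE
(B,P): not NE [P1→A gives 4>2]
(B,Q): not NE [P2→P gives 7>1]
(B,R): not NE [P2→P gives 7>5]
(C,P): not NE [P1→A gives 4>2]
(C,Q): not NE [P1→B gives 6>3; P2→P gives 9>8]
(C,R): not NE [P2→P gives 9>4]

PSNE = {(A,R)}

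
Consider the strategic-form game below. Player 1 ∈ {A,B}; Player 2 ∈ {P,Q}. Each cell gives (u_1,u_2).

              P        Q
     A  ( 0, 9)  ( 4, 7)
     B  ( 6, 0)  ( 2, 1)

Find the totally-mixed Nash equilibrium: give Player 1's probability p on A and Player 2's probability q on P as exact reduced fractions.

P1 indiff ⇒ q·0+(1-q)·4 = q·6+(1-q)·2 ⇒ q(-6) = (1-q)(-2) ⇒ q = 1/4
P2 indiff ⇒ p·9+(1-p)·0 = p·7+(1-p)·1 ⇒ p(2) = (1-p)(1) ⇒ p = 1/3

P1 mixes 1/3 on A; P2 mixes 1/4 on P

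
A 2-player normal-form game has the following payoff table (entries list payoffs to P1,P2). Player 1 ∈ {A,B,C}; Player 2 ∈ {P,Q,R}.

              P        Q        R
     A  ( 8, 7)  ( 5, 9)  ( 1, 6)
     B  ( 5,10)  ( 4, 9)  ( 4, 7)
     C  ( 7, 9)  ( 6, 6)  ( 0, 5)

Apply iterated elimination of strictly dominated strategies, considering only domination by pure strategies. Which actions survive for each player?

P2 drop R (P beats it: A:7>6 B:10>7 C:9>5)
P1 drop B (A beats it: P:8>5 Q:5>4)
P1→{A,C} P2→{P,Q}

Remaining: P1:{A,C} P2:{P,Q}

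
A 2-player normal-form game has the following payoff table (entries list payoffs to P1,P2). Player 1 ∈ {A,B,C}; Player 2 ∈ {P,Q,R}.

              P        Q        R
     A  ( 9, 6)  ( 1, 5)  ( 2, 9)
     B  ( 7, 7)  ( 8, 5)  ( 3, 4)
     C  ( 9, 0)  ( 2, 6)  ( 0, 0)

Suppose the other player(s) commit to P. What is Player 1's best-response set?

BR_1 = {A,C}

u_1(A vs P) = 9
u_1(B vs P) = 7
u_1(C vs P) = 9
max payoff 9 at {A,C}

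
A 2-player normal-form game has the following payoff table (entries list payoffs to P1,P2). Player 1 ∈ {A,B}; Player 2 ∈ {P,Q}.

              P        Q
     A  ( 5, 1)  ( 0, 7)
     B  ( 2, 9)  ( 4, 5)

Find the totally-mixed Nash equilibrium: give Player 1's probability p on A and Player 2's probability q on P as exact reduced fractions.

P1 mixes 2/5 on A; P2 mixes 4/7 on P

P1 indiff ⇒ q·5+(1-q)·0 = q·2+(1-q)·4 ⇒ q(3) = (1-q)(4) ⇒ q = 4/7
P2 indiff ⇒ p·1+(1-p)·9 = p·7+(1-p)·5 ⇒ p(-6) = (1-p)(-4) ⇒ p = 2/5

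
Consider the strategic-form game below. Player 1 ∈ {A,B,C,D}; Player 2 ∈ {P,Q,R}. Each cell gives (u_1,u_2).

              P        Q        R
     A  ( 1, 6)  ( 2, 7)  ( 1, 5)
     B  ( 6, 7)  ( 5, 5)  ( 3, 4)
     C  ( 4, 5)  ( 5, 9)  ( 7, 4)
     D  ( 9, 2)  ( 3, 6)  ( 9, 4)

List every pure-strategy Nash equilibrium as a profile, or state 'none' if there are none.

(A,P): not NE [P1→D gives 9>1; P2→Q gives 7>6]
(A,Q): not NE [P1→C gives 5>2]
(A,R): not NE [P1→D gives 9>1; P2→Q gives 7>5]
(B,P): not NE [P1→D gives 9>6]
(B,Q): not NE [P2→P gives 7>5]
(B,R): not NE [P1→D gives 9>3; P2→P gives 7>4]
(C,P): not NE [P1→D gives 9>4; P2→Q gives 9>5]
(C,Q): NE
(C,R): not NE [P1→D gives 9>7; P2→Q gives 9>4]
(D,P): not NE [P2→Q gives 6>2]
(D,Q): not NE [P1→C gives 5>3]
(D,R): not NE [P2→Q gives 6>4]

PSNE = {(C,Q)}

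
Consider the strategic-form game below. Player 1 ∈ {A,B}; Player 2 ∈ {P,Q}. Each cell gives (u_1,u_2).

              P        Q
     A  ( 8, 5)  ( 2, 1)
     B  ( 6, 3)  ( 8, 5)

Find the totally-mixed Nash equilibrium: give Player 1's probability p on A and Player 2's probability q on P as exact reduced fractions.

P1 mixes 1/3 on A; P2 mixes 3/4 on P

P1 indiff ⇒ q·8+(1-q)·2 = q·6+(1-q)·8 ⇒ q(2) = (1-q)(6) ⇒ q = 3/4
P2 indiff ⇒ p·5+(1-p)·3 = p·1+(1-p)·5 ⇒ p(4) = (1-p)(2) ⇒ p = 1/3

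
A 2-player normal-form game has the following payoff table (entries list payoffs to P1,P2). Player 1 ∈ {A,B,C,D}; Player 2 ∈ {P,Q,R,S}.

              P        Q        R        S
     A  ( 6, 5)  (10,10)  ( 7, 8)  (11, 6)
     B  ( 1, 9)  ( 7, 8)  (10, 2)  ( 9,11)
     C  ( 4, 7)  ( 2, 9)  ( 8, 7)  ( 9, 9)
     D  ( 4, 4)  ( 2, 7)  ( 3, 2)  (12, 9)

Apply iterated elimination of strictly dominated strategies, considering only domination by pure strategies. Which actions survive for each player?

Survivors P1:{A,D} P2:{Q,S}

P2 drop P (S beats it: A:6>5 B:11>9 C:9>7 D:9>4)
P2 drop R (Q beats it: A:10>8 B:8>2 C:9>7 D:7>2)
P1 drop B (A beats it: Q:10>7 S:11>9)
P1 drop C (A beats it: Q:10>2 S:11>9)
P1→{A,D} P2→{Q,S}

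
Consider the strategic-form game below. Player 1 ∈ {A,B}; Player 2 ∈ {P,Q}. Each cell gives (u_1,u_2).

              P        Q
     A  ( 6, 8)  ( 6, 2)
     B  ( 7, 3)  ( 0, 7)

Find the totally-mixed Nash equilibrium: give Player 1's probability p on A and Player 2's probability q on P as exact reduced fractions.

(p,q) = (2/5, 6/7)

P1 indiff ⇒ q·6+(1-q)·6 = q·7+(1-q)·0 ⇒ q(-1) = (1-q)(-6) ⇒ q = 6/7
P2 indiff ⇒ p·8+(1-p)·3 = p·2+(1-p)·7 ⇒ p(6) = (1-p)(4) ⇒ p = 2/5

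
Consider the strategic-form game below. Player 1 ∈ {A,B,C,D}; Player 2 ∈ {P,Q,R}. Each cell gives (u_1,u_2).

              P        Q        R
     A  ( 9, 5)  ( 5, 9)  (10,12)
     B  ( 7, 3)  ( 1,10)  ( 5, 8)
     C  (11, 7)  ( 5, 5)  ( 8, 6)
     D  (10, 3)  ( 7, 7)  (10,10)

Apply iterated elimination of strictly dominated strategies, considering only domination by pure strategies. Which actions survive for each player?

P1 drop B (A beats it: P:9>7 Q:5>1 R:10>5)
P2 drop Q (R beats it: A:12>9 C:6>5 D:10>7)
P1→{A,C,D} P2→{P,R}

Remaining: P1:{A,C,D} P2:{P,R}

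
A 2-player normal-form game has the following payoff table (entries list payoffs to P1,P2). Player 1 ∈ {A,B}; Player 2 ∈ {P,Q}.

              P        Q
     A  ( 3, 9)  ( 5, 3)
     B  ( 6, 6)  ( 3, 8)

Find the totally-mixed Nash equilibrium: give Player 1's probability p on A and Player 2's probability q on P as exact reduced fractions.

P1 indiff ⇒ q·3+(1-q)·5 = q·6+(1-q)·3 ⇒ q(-3) = (1-q)(-2) ⇒ q = 2/5
P2 indiff ⇒ p·9+(1-p)·6 = p·3+(1-p)·8 ⇒ p(6) = (1-p)(2) ⇒ p = 1/4

(p,q) = (1/4, 2/5)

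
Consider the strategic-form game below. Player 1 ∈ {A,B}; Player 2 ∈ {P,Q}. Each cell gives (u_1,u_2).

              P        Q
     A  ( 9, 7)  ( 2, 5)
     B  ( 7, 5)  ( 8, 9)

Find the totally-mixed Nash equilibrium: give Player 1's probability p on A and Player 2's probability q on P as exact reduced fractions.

P1 indiff ⇒ q·9+(1-q)·2 = q·7+(1-q)·8 ⇒ q(2) = (1-q)(6) ⇒ q = 3/4
P2 indiff ⇒ p·7+(1-p)·5 = p·5+(1-p)·9 ⇒ p(2) = (1-p)(4) ⇒ p = 2/3

p=2/3, q=3/4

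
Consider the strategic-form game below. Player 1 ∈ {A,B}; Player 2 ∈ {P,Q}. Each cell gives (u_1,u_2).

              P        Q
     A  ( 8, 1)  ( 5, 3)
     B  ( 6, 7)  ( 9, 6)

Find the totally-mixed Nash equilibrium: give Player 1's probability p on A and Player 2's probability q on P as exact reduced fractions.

P1 mixes 1/3 on A; P2 mixes 2/3 on P

P1 indiff ⇒ q·8+(1-q)·5 = q·6+(1-q)·9 ⇒ q(2) = (1-q)(4) ⇒ q = 2/3
P2 indiff ⇒ p·1+(1-p)·7 = p·3+(1-p)·6 ⇒ p(-2) = (1-p)(-1) ⇒ p = 1/3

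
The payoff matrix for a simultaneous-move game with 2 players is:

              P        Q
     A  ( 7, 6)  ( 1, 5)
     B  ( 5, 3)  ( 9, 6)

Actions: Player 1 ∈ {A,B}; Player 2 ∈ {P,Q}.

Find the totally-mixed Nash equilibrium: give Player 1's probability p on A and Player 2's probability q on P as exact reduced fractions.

P1 indiff ⇒ q·7+(1-q)·1 = q·5+(1-q)·9 ⇒ q(2) = (1-q)(8) ⇒ q = 4/5
P2 indiff ⇒ p·6+(1-p)·3 = p·5+(1-p)·6 ⇒ p(1) = (1-p)(3) ⇒ p = 3/4

p=3/4, q=4/5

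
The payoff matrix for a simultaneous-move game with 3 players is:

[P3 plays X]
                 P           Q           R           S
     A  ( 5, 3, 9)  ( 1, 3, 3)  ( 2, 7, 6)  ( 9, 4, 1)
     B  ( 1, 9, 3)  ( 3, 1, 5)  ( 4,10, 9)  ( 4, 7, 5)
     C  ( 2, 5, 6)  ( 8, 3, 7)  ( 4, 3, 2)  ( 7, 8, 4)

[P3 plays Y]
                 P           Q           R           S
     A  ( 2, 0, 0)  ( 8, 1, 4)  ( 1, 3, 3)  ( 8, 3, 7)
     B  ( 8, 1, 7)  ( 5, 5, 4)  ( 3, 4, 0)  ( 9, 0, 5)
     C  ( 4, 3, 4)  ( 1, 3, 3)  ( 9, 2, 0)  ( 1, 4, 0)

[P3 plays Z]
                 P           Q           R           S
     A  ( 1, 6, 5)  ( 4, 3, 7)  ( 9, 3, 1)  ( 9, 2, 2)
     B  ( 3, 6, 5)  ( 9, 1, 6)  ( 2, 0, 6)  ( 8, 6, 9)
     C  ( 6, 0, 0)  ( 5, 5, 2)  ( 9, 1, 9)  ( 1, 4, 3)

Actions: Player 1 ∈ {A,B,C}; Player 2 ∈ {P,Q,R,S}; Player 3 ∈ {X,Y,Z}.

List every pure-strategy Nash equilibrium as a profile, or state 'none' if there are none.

PSNE = {(B,R,X)}

(A,P,X): not NE [P2→R gives 7>3]
(A,P,Y): not NE [P1→B gives 8>2; P2→S gives 3>0; P3→X gives 9>0]
(A,P,Z): not NE [P1→C gives 6>1; P3→X gives 9>5]
(A,Q,X): not NE [P1→C gives 8>1; P2→R gives 7>3; P3→Z gives 7>3]
(A,Q,Y): not NE [P2→S gives 3>1; P3→Z gives 7>4]
(A,Q,Z): not NE [P1→B gives 9>4; P2→P gives 6>3]
(A,R,X): not NE [P1→C gives 4>2]
(A,R,Y): not NE [P1→C gives 9>1; P3→X gives 6>3]
(A,R,Z): not NE [P2→P gives 6>3; P3→X gives 6>1]
(A,S,X): not NE [P2→R gives 7>4; P3→Y gives 7>1]
(A,S,Y): not NE [P1→B gives 9>8]
(A,S,Z): not NE [P2→P gives 6>2; P3→Y gives 7>2]
(B,P,X): not NE [P1→A gives 5>1; P2→R gives 10>9; P3→Y gives 7>3]
(B,P,Y): not NE [P2→Q gives 5>1]
(B,P,Z): not NE [P1→C gives 6>3; P3→Y gives 7>5]
(B,Q,X): not NE [P1→C gives 8>3; P2→R gives 10>1; P3→Z gives 6>5]
(B,Q,Y): not NE [P1→A gives 8>5; P3→Z gives 6>4]
(B,Q,Z): not NE [P2→S gives 6>1]
(B,R,X): NE
(B,R,Y): not NE [P1→C gives 9>3; P2→Q gives 5>4; P3→X gives 9>0]
(B,R,Z): not NE [P1→C gives 9>2; P2→S gives 6>0; P3→X gives 9>6]
(B,S,X): not NE [P1→A gives 9>4; P2→R gives 10>7; P3→Z gives 9>5]
(B,S,Y): not NE [P2→Q gives 5>0; P3→Z gives 9>5]
(B,S,Z): not NE [P1→A gives 9>8]
(C,P,X): not NE [P1→A gives 5>2; P2→S gives 8>5]
(C,P,Y): not NE [P1→B gives 8>4; P2→S gives 4>3; P3→X gives 6>4]
(C,P,Z): not NE [P2→Q gives 5>0; P3→X gives 6>0]
(C,Q,X): not NE [P2→S gives 8>3]
(C,Q,Y): not NE [P1→A gives 8>1; P2→S gives 4>3; P3→X gives 7>3]
(C,Q,Z): not NE [P1→B gives 9>5; P3→X gives 7>2]
(C,R,X): not NE [P2→S gives 8>3; P3→Z gives 9>2]
(C,R,Y): not NE [P2→S gives 4>2; P3→Z gives 9>0]
(C,R,Z): not NE [P2→Q gives 5>1]
(C,S,X): not NE [P1→A gives 9>7]
(C,S,Y): not NE [P1→B gives 9>1; P3→X gives 4>0]
(C,S,Z): not NE [P1→A gives 9>1; P2→Q gives 5>4; P3→X gives 4>3]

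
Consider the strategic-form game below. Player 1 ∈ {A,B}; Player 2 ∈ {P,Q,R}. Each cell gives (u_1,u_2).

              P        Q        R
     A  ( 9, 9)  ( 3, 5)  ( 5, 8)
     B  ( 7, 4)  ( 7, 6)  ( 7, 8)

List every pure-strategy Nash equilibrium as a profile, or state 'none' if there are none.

(A,P): NE
(A,Q): not NE [P1→B gives 7>3; P2→P gives 9>5]
(A,R): not NE [P1→B gives 7>5; P2→P gives 9>8]
(B,P): not NE [P1→A gives 9>7; P2→R gives 8>4]
(B,Q): not NE [P2→R gives 8>6]
(B,R): NE

PSNE = {(A,P), (B,R)}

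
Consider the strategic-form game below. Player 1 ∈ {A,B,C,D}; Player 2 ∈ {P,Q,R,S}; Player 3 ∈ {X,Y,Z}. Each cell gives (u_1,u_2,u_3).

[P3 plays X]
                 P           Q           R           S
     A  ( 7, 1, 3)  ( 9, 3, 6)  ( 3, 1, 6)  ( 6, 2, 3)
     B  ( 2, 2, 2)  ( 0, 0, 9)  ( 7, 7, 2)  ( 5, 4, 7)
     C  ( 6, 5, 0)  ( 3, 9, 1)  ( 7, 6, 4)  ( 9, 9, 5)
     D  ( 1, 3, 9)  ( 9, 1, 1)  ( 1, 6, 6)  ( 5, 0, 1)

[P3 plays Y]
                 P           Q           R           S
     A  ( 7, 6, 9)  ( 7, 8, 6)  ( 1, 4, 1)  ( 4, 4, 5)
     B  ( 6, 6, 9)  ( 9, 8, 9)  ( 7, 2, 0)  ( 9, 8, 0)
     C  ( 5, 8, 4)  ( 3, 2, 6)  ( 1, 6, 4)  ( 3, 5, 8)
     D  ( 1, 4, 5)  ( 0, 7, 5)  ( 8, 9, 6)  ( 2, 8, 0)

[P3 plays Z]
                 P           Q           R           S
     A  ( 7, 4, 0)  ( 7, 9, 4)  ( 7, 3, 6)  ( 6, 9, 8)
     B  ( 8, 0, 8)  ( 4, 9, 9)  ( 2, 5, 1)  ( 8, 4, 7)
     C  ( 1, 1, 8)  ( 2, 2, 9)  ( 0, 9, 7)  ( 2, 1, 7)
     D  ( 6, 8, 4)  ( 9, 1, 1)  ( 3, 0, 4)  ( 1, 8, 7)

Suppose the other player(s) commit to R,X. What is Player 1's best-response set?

u_1(A vs R,X) = 3
u_1(B vs R,X) = 7
u_1(C vs R,X) = 7
u_1(D vs R,X) = 1
max payoff 7 at {B,C}

argmax u_1 = {B,C}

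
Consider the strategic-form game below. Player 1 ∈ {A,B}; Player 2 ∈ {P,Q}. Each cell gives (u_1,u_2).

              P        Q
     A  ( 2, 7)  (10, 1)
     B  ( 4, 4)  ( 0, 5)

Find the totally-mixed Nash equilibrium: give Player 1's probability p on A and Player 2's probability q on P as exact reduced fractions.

(p,q) = (1/7, 5/6)

P1 indiff ⇒ q·2+(1-q)·10 = q·4+(1-q)·0 ⇒ q(-2) = (1-q)(-10) ⇒ q = 5/6
P2 indiff ⇒ p·7+(1-p)·4 = p·1+(1-p)·5 ⇒ p(6) = (1-p)(1) ⇒ p = 1/7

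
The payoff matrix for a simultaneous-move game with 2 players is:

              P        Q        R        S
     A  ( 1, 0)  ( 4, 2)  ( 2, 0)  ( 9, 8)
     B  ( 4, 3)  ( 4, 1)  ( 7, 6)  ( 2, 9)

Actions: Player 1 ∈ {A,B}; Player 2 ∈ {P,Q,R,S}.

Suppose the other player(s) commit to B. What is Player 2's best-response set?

argmax u_2 = {S}

u_2(P vs B) = 3
u_2(Q vs B) = 1
u_2(R vs B) = 6
u_2(S vs B) = 9
max payoff 9 at {S}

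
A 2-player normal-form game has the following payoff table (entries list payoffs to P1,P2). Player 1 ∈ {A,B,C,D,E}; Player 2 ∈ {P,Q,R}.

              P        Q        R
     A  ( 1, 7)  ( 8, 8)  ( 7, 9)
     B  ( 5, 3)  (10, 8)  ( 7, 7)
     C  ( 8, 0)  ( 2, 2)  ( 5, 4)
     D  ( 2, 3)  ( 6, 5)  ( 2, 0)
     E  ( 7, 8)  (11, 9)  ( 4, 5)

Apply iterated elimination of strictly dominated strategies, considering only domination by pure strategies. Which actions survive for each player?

P1 drop D (B beats it: P:5>2 Q:10>6 R:7>2)
P2 drop P (Q beats it: A:8>7 B:8>3 C:2>0 E:9>8)
P1 drop C (A beats it: Q:8>2 R:7>5)
P1→{A,B,E} P2→{Q,R}

Survivors P1:{A,B,E} P2:{Q,R}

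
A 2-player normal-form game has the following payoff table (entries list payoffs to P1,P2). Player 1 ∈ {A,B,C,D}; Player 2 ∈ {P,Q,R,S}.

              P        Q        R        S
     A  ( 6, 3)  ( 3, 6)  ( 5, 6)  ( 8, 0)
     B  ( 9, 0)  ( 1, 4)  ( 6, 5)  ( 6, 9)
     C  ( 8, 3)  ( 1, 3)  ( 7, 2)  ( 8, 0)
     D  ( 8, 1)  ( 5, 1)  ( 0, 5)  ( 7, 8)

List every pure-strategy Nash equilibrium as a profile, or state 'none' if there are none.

(A,P): not NE [P1→B gives 9>6; P2→R gives 6>3]
(A,Q): not NE [P1→D gives 5>3]
(A,R): not NE [P1→C gives 7>5]
(A,S): not NE [P2→R gives 6>0]
(B,P): not NE [P2→S gives 9>0]
(B,Q): not NE [P1→D gives 5>1; P2→S gives 9>4]
(B,R): not NE [P1→C gives 7>6; P2→S gives 9>5]
(B,S): not NE [P1→C gives 8>6]
(C,P): not NE [P1→B gives 9>8]
(C,Q): not NE [P1→D gives 5>1]
(C,R): not NE [P2→Q gives 3>2]
(C,S): not NE [P2→Q gives 3>0]
(D,P): not NE [P1→B gives 9>8; P2→S gives 8>1]
(D,Q): not NE [P2→S gives 8>1]
(D,R): not NE [P1→C gives 7>0; P2→S gives 8>5]
(D,S): not NE [P1→C gives 8>7]

No pure NE.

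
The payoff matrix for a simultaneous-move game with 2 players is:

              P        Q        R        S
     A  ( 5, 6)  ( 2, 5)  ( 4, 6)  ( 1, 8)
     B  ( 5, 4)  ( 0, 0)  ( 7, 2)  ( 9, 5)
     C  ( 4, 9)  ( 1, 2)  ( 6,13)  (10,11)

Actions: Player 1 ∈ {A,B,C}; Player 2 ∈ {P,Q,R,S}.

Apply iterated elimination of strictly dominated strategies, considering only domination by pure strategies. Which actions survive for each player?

IESDS → P1:{B,C} P2:{R,S}

P2 drop P (S beats it: A:8>6 B:5>4 C:11>9)
P2 drop Q (R beats it: A:6>5 B:2>0 C:13>2)
P1 drop A (B beats it: R:7>4 S:9>1)
P1→{B,C} P2→{R,S}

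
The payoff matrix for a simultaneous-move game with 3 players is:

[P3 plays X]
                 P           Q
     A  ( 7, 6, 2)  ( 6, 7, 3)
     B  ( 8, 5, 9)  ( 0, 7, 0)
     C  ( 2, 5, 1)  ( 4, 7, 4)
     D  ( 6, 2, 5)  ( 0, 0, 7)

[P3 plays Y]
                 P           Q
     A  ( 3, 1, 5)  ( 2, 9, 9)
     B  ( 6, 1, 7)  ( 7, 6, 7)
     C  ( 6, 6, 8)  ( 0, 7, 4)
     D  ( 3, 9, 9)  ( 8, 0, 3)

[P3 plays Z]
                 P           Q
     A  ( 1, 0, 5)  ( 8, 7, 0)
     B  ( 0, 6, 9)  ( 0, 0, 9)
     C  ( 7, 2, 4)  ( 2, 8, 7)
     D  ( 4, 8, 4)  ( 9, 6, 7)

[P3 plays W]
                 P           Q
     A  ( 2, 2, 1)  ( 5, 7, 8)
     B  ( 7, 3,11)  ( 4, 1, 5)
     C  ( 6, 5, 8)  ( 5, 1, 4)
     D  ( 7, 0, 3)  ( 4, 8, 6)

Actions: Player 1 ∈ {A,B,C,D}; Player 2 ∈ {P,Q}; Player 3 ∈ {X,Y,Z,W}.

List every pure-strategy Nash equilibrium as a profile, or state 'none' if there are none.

NE set: (B,P,W)

(A,P,X): not NE [P1→B gives 8>7; P2→Q gives 7>6; P3→Z gives 5>2]
(A,P,Y): not NE [P1→C gives 6>3; P2→Q gives 9>1]
(A,P,Z): not NE [P1→C gives 7>1; P2→Q gives 7>0]
(A,P,W): not NE [P1→D gives 7>2; P2→Q gives 7>2; P3→Z gives 5>1]
(A,Q,X): not NE [P3→Y gives 9>3]
(A,Q,Y): not NE [P1→D gives 8>2]
(A,Q,Z): not NE [P1→D gives 9>8; P3→Y gives 9>0]
(A,Q,W): not NE [P3→Y gives 9>8]
(B,P,X): not NE [P2→Q gives 7>5; P3→W gives 11>9]
(B,P,Y): not NE [P2→Q gives 6>1; P3→W gives 11>7]
(B,P,Z): not NE [P1→C gives 7>0; P3→W gives 11>9]
(B,P,W): NE
(B,Q,X): not NE [P1→A gives 6>0; P3→Z gives 9>0]
(B,Q,Y): not NE [P1→D gives 8>7; P3→Z gives 9>7]
(B,Q,Z): not NE [P1→D gives 9>0; P2→P gives 6>0]
(B,Q,W): not NE [P1→C gives 5>4; P2→P gives 3>1; P3→Z gives 9>5]
(C,P,X): not NE [P1→B gives 8>2; P2→Q gives 7>5; P3→W gives 8>1]
(C,P,Y): not NE [P2→Q gives 7>6]
(C,P,Z): not NE [P2→Q gives 8>2; P3→W gives 8>4]
(C,P,W): not NE [P1→D gives 7>6]
(C,Q,X): not NE [P1→A gives 6>4; P3→Z gives 7>4]
(C,Q,Y): not NE [P1→D gives 8>0; P3→Z gives 7>4]
(C,Q,Z): not NE [P1→D gives 9>2]
(C,Q,W): not NE [P2→P gives 5>1; P3→Z gives 7>4]
(D,P,X): not NE [P1→B gives 8>6; P3→Y gives 9>5]
(D,P,Y): not NE [P1→C gives 6>3]
(D,P,Z): not NE [P1→C gives 7>4; P3→Y gives 9>4]
(D,P,W): not NE [P2→Q gives 8>0; P3→Y gives 9>3]
(D,Q,X): not NE [P1→A gives 6>0; P2→P gives 2>0]
(D,Q,Y): not NE [P2→P gives 9>0; P3→Z gives 7>3]
(D,Q,Z): not NE [P2→P gives 8>6]
(D,Q,W): not NE [P1→C gives 5>4; P3→Z gives 7>6]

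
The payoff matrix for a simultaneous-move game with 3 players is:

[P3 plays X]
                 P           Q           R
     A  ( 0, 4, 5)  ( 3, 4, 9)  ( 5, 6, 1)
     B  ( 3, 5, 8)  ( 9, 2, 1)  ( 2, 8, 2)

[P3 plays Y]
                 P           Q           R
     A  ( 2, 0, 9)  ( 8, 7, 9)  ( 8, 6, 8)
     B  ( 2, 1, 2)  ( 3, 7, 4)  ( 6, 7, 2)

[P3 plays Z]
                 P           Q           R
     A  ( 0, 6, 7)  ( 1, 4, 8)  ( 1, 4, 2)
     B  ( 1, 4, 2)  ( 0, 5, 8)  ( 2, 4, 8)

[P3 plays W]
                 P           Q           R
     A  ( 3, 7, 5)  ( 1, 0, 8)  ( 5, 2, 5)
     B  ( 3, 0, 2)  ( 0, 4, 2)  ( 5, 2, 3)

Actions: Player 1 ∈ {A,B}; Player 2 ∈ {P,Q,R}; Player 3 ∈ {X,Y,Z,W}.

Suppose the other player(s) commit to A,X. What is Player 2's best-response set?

u_2(P vs A,X) = 4
u_2(Q vs A,X) = 4
u_2(R vs A,X) = 6
max payoff 6 at {R}

P2 best: {R}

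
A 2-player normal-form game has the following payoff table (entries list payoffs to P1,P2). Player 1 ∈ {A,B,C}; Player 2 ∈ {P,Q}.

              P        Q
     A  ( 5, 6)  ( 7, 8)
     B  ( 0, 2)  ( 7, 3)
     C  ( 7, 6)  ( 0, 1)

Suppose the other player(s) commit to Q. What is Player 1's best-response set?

P1 best: {A,B}

u_1(A vs Q) = 7
u_1(B vs Q) = 7
u_1(C vs Q) = 0
max payoff 7 at {A,B}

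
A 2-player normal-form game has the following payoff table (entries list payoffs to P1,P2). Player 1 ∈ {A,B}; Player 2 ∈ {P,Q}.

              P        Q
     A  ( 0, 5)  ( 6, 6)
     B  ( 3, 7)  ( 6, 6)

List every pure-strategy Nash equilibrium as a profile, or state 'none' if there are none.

(A,P): not NE [P1→B gives 3>0; P2→Q gives 6>5]
(A,Q): NE
(B,P): NE
(B,Q): not NE [P2→P gives 7>6]

Nash profiles: (A,Q), (B,P)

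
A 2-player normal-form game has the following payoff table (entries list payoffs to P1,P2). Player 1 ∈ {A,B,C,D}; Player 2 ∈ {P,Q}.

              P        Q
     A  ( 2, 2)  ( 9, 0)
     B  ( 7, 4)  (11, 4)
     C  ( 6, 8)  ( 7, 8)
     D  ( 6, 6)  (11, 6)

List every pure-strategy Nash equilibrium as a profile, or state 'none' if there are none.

(A,P): not NE [P1→B gives 7>2]
(A,Q): not NE [P1→D gives 11>9; P2→P gives 2>0]
(B,P): NE
(B,Q): NE
(C,P): not NE [P1→B gives 7>6]
(C,Q): not NE [P1→D gives 11>7]
(D,P): not NE [P1→B gives 7>6]
(D,Q): NE

NE set: (B,P), (B,Q), (D,Q)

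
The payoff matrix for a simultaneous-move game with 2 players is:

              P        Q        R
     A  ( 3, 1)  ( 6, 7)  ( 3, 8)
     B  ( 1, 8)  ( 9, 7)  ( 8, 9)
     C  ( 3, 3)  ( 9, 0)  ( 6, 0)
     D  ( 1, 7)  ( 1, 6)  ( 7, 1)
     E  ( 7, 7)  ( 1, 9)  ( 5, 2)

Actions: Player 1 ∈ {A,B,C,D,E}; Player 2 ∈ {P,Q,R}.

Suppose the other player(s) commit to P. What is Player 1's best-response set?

u_1(A vs P) = 3
u_1(B vs P) = 1
u_1(C vs P) = 3
u_1(D vs P) = 1
u_1(E vs P) = 7
max payoff 7 at {E}

P1 best: {E}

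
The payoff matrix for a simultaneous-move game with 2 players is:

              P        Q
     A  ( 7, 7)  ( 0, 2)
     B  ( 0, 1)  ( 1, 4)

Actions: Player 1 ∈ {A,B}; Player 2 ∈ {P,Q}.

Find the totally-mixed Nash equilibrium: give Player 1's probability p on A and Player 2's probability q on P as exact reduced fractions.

P1 indiff ⇒ q·7+(1-q)·0 = q·0+(1-q)·1 ⇒ q(7) = (1-q)(1) ⇒ q = 1/8
P2 indiff ⇒ p·7+(1-p)·1 = p·2+(1-p)·4 ⇒ p(5) = (1-p)(3) ⇒ p = 3/8

(p,q) = (3/8, 1/8)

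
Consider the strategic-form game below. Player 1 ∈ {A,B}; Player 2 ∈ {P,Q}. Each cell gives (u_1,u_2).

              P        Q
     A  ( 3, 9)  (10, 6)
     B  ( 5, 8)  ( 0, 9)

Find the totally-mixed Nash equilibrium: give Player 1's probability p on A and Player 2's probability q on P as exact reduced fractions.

P1 indiff ⇒ q·3+(1-q)·10 = q·5+(1-q)·0 ⇒ q(-2) = (1-q)(-10) ⇒ q = 5/6
P2 indiff ⇒ p·9+(1-p)·8 = p·6+(1-p)·9 ⇒ p(3) = (1-p)(1) ⇒ p = 1/4

(p,q) = (1/4, 5/6)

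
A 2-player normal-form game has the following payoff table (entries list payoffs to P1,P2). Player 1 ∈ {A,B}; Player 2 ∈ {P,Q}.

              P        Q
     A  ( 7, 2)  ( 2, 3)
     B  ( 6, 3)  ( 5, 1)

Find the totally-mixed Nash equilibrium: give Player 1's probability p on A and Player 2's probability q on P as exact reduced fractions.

(p,q) = (2/3, 3/4)

P1 indiff ⇒ q·7+(1-q)·2 = q·6+(1-q)·5 ⇒ q(1) = (1-q)(3) ⇒ q = 3/4
P2 indiff ⇒ p·2+(1-p)·3 = p·3+(1-p)·1 ⇒ p(-1) = (1-p)(-2) ⇒ p = 2/3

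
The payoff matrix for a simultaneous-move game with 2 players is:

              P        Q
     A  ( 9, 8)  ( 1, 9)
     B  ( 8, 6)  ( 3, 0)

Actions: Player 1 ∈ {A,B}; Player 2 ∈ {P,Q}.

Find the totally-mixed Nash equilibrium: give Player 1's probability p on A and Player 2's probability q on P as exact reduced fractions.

(p,q) = (6/7, 2/3)

P1 indiff ⇒ q·9+(1-q)·1 = q·8+(1-q)·3 ⇒ q(1) = (1-q)(2) ⇒ q = 2/3
P2 indiff ⇒ p·8+(1-p)·6 = p·9+(1-p)·0 ⇒ p(-1) = (1-p)(-6) ⇒ p = 6/7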